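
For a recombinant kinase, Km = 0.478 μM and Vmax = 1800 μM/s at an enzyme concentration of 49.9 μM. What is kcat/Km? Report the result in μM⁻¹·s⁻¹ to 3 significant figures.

kcat = Vmax/[E]total = 1800/49.9 = 36.1 s⁻¹.
kcat/Km = 36.1/0.478 = 75.5 μM⁻¹·s⁻¹.

75.5 μM⁻¹·s⁻¹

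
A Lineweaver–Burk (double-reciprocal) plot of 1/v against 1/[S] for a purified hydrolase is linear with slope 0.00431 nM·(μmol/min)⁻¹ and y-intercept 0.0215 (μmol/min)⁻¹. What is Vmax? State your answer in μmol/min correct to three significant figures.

46.5 μmol/min

The y-intercept of a Lineweaver–Burk plot equals 1/Vmax, so Vmax = 1/0.0215 = 46.5 μmol/min.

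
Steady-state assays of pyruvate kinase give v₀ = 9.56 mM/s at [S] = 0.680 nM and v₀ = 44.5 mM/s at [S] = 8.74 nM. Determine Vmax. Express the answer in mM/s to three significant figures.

From v = Vmax[S]/(Km+[S]), each point gives Vmax = v(Km+[S])/[S].
Equating: 9.56(Km+0.680)/0.680 = 44.5(Km+8.74)/8.74.
14.06·Km + 9.56 = 5.092·Km + 44.5, so (14.06 − 5.092)·Km = 44.5 − 9.56.
Km = 34.94/8.967 = 3.90 nM; then Vmax = 9.56(3.90+0.680)/0.680 = 64.3 mM/s.

64.3 mM/s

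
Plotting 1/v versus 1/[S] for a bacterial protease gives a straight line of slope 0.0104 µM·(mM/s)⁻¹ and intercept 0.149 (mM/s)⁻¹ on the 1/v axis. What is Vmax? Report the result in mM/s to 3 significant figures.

The y-intercept of a Lineweaver–Burk plot equals 1/Vmax, so Vmax = 1/0.149 = 6.71 mM/s.

6.71 mM/s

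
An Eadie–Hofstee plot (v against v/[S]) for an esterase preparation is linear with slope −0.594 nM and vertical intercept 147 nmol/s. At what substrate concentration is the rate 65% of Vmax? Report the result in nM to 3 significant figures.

1.10 nM

The Eadie–Hofstee slope gives Km = 0.594 nM (slope = −Km).
v/Vmax = [S]/(Km+[S]) = 0.65 ⇒ [S] = Km·0.65/(1−0.65) = 0.594 × 1.857 = 1.10 nM.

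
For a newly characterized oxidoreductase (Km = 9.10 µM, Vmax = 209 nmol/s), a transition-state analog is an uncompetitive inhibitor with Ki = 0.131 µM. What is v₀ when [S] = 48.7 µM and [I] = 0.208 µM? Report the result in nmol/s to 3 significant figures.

75.3 nmol/s

α = 1 + [I]/Ki = 1 + 0.208/0.131 = 2.588.
For an uncompetitive inhibitor, both parameters are divided by α, giving Vmax/α and Km/α: Km,app = 3.52 µM, Vmax,app = 80.8 nmol/s.
v = Vmax,app·[S]/(Km,app + [S]) = 80.8 × 48.7/(3.52 + 48.7) = 75.3 nmol/s.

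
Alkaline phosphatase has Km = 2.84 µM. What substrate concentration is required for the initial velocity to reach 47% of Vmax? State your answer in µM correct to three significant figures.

v/Vmax = [S]/(Km+[S]) = 0.47, so [S] = Km·0.47/(1 − 0.47) = 2.84 × 0.8868.
[S] = 2.52 µM.

2.52 µM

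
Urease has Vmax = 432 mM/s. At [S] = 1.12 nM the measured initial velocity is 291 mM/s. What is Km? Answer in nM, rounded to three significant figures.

v/Vmax = 291/432 = 0.6736 = [S]/(Km+[S]).
So Km + [S] = [S]/0.6736 = 1.663 nM, giving Km = 1.663 − 1.12 = 0.543 nM.

0.543 nM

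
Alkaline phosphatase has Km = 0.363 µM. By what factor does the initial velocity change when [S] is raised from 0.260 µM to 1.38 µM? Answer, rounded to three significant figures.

The fractional saturations are [S]/(Km+[S]) = 0.260/0.6230 = 0.4173 and 1.38/1.743 = 0.7917.
v₂/v₁ is just their ratio: 0.7917/0.4173 = 1.90.

1.90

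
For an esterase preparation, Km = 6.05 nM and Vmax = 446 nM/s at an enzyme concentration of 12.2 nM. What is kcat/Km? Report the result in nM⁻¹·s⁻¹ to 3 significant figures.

6.04 nM⁻¹·s⁻¹

kcat = Vmax/[E]total = 446/12.2 = 36.6 s⁻¹.
kcat/Km = 36.6/6.05 = 6.04 nM⁻¹·s⁻¹.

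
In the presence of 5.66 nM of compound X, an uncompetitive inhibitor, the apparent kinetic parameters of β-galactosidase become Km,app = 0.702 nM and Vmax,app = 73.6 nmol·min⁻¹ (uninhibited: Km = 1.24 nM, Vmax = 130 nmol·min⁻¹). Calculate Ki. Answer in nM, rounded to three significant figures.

Uncompetitive: Vmax,app = Vmax/α (and Km,app = Km/α) with α = 1 + [I]/Ki.
α = Vmax/Vmax,app = 130/73.6 = 1.766.
Since α = 1 + [I]/Ki, [I]/Ki = 1.766 − 1 = 0.7663 and Ki = 5.66/0.7663 = 7.39 nM.

7.39 nM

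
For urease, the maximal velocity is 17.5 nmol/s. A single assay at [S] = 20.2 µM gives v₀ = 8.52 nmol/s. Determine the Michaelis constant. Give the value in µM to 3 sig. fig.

21.3 µM

From v = Vmax[S]/(Km+[S]), Km = [S](Vmax − v)/v.
Km = 20.2 × (17.5 − 8.52) / 8.52 = 181.4/8.52 = 21.3 µM.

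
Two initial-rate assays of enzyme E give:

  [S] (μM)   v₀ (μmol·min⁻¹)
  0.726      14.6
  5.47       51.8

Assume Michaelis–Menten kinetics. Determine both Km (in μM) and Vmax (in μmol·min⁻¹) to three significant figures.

In reciprocal form, 1/v = (Km/Vmax)·(1/[S]) + 1/Vmax. The two points give (1/[S], 1/v) = (1.377, 0.06849) and (0.1828, 0.01931).
Slope = (0.06849 − 0.01931)/(1.377 − 0.1828) = 0.04118; intercept = 0.06849 − 0.04118×1.377 = 0.01178.
Vmax = 1/intercept = 84.9 μmol·min⁻¹; Km = slope × Vmax = 0.04118 × 84.9 = 3.50 μM.

Km = 3.50 μM; Vmax = 84.9 μmol·min⁻¹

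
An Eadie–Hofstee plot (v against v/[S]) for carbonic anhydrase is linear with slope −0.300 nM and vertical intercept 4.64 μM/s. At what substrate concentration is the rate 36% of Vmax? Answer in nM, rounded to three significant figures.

The Eadie–Hofstee slope gives Km = 0.300 nM (slope = −Km).
v/Vmax = [S]/(Km+[S]) = 0.36 ⇒ [S] = Km·0.36/(1−0.36) = 0.300 × 0.5625 = 0.169 nM.

0.169 nM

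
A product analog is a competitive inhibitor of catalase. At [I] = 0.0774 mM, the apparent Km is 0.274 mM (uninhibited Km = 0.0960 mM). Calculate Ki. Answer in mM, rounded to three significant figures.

0.0417 mM

Competitive: Km,app = α·Km with α = 1 + [I]/Ki.
α = Km,app/Km = 0.274/0.0960 = 2.854.
Since α = 1 + [I]/Ki, [I]/Ki = 2.854 − 1 = 1.854 and Ki = 0.0774/1.854 = 0.0417 mM.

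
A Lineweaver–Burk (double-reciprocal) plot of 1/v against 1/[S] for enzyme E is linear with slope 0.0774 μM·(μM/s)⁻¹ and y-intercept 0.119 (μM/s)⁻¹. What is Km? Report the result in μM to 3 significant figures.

y-intercept = 1/Vmax ⇒ Vmax = 8.40 μM/s; slope = Km/Vmax ⇒ Km = slope × Vmax.
Km = 0.0774 × 8.40 = 0.650 μM.

0.650 μM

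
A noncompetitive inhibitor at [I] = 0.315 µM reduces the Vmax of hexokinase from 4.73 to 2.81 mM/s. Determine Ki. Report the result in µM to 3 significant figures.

Noncompetitive: Vmax,app = Vmax/α with α = 1 + [I]/Ki.
α = Vmax/Vmax,app = 4.73/2.81 = 1.683.
Ki = [I]/(α − 1) = 0.315/0.6833 = 0.461 µM.

0.461 µM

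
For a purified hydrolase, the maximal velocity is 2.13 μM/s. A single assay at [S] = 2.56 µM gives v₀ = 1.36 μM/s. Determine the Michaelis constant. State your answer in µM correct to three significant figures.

1.45 µM

From v = Vmax[S]/(Km+[S]), Km = [S](Vmax − v)/v.
Km = 2.56 × (2.13 − 1.36) / 1.36 = 1.971/1.36 = 1.45 µM.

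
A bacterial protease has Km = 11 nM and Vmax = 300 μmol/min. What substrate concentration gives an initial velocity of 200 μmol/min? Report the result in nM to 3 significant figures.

22.0 nM

The required fractional saturation is v/Vmax = 200/300 = 0.6667.
Then [S]/(Km+[S]) = 0.6667 ⇒ [S] = 11 × 0.6667/(1 − 0.6667) = 22.0 nM.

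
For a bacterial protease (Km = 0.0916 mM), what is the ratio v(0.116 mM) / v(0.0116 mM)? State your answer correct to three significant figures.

The fractional saturations are [S]/(Km+[S]) = 0.0116/0.1032 = 0.1124 and 0.116/0.2076 = 0.5588.
v₂/v₁ is just their ratio: 0.5588/0.1124 = 4.97.

4.97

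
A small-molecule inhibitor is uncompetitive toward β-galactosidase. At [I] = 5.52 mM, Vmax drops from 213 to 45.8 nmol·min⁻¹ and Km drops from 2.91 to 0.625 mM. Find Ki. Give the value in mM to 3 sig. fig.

Uncompetitive: Vmax,app = Vmax/α (and Km,app = Km/α) with α = 1 + [I]/Ki.
α = Vmax/Vmax,app = 213/45.8 = 4.651.
Ki = [I]/(α − 1) = 5.52/3.651 = 1.51 mM.

1.51 mM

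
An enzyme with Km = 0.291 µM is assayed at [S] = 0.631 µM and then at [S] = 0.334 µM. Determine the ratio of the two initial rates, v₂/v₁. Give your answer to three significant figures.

The fractional saturations are [S]/(Km+[S]) = 0.631/0.9220 = 0.6844 and 0.334/0.6250 = 0.5344.
v₂/v₁ is just their ratio: 0.5344/0.6844 = 0.781.

0.781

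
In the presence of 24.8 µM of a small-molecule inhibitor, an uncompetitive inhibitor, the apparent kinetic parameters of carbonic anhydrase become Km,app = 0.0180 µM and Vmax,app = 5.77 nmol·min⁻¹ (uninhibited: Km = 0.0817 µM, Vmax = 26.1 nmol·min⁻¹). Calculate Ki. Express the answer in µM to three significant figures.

7.04 µM

Uncompetitive: Vmax,app = Vmax/α (and Km,app = Km/α) with α = 1 + [I]/Ki.
α = Vmax/Vmax,app = 26.1/5.77 = 4.523.
Since α = 1 + [I]/Ki, [I]/Ki = 4.523 − 1 = 3.523 and Ki = 24.8/3.523 = 7.04 µM.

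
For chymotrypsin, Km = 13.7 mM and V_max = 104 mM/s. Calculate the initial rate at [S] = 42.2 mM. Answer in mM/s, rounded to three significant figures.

78.5 mM/s

v = Vmax·[S]/(Km + [S]) = 104 × 42.2 / (13.7 + 42.2)
  = 4389 / 55.90 = 78.5 mM/s.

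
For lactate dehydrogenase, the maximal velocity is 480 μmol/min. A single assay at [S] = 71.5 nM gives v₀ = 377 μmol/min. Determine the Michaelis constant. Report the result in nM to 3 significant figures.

v/Vmax = 377/480 = 0.7854 = [S]/(Km+[S]).
So Km + [S] = [S]/0.7854 = 91.03 nM, giving Km = 91.03 − 71.5 = 19.5 nM.

19.5 nM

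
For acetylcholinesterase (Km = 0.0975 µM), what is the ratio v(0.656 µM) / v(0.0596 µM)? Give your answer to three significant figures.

2.29

The fractional saturations are [S]/(Km+[S]) = 0.0596/0.1571 = 0.3794 and 0.656/0.7535 = 0.8706.
v₂/v₁ is just their ratio: 0.8706/0.3794 = 2.29.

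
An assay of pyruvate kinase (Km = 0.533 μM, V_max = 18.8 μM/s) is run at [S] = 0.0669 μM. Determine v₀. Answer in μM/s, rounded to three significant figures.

2.10 μM/s

v = Vmax·[S]/(Km + [S]) = 18.8 × 0.0669 / (0.533 + 0.0669)
  = 1.258 / 0.5999 = 2.10 μM/s.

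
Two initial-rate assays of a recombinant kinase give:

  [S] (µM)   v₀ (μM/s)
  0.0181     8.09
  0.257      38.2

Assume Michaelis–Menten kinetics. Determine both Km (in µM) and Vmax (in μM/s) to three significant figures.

Km = 0.101 µM; Vmax = 53.2 μM/s

In reciprocal form, 1/v = (Km/Vmax)·(1/[S]) + 1/Vmax. The two points give (1/[S], 1/v) = (55.25, 0.1236) and (3.891, 0.02618).
Slope = (0.1236 − 0.02618)/(55.25 − 3.891) = 0.001897; intercept = 0.1236 − 0.001897×55.25 = 0.01880.
Vmax = 1/intercept = 53.2 μM/s; Km = slope × Vmax = 0.001897 × 53.2 = 0.101 µM.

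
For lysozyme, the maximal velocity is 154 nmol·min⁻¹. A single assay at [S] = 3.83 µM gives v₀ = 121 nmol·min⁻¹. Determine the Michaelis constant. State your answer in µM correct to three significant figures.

v/Vmax = 121/154 = 0.7857 = [S]/(Km+[S]).
So Km + [S] = [S]/0.7857 = 4.875 µM, giving Km = 4.875 − 3.83 = 1.04 µM.

1.04 µM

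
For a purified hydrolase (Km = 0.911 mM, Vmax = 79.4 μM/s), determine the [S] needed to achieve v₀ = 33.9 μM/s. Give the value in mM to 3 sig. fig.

0.679 mM

The required fractional saturation is v/Vmax = 33.9/79.4 = 0.4270.
Then [S]/(Km+[S]) = 0.4270 ⇒ [S] = 0.911 × 0.4270/(1 − 0.4270) = 0.679 mM.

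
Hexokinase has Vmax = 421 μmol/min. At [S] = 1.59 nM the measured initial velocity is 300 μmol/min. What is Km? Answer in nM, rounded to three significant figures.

0.641 nM

v/Vmax = 300/421 = 0.7126 = [S]/(Km+[S]).
So Km + [S] = [S]/0.7126 = 2.231 nM, giving Km = 2.231 − 1.59 = 0.641 nM.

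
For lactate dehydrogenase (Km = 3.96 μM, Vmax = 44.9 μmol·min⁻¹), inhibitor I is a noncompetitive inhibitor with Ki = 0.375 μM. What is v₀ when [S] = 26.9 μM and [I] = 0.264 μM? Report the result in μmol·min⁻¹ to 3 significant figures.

23.0 μmol·min⁻¹

With α = 1 + [I]/Ki = 1 + 0.264/0.375 = 1.704, the noncompetitive rate law is v = (Vmax/α)·[S] / (Km + [S]).
v = (44.9/1.704)×26.9 / (3.96 + 26.9) = 708.8/30.86 = 23.0 μmol·min⁻¹.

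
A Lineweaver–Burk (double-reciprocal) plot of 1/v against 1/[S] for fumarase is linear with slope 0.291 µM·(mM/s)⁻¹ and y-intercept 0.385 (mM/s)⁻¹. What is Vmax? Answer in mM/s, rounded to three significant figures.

2.60 mM/s

The y-intercept of a Lineweaver–Burk plot equals 1/Vmax, so Vmax = 1/0.385 = 2.60 mM/s.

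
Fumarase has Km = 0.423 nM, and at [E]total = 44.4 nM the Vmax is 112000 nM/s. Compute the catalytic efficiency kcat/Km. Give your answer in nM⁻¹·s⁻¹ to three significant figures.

kcat = Vmax/[E]total = 112000/44.4 = 2520 s⁻¹.
kcat/Km = 2520/0.423 = 5960 nM⁻¹·s⁻¹.

5960 nM⁻¹·s⁻¹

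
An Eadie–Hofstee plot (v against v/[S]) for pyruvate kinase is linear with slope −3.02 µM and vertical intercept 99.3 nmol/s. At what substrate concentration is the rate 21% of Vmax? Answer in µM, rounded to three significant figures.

0.803 µM

The Eadie–Hofstee slope gives Km = 3.02 µM (slope = −Km).
v/Vmax = [S]/(Km+[S]) = 0.21 ⇒ [S] = Km·0.21/(1−0.21) = 3.02 × 0.2658 = 0.803 µM.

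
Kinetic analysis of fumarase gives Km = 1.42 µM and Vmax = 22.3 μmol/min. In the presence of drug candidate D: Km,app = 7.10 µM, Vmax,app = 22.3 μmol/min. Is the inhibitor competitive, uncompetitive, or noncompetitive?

competitive

Km increases (1.42 → 7.10 µM) while Vmax is unchanged — the hallmark of competitive inhibition.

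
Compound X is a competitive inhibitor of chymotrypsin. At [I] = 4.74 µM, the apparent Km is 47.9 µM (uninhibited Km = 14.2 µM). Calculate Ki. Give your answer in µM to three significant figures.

2.00 µM

Competitive: Km,app = α·Km with α = 1 + [I]/Ki.
α = Km,app/Km = 47.9/14.2 = 3.373.
Ki = [I]/(α − 1) = 4.74/2.373 = 2.00 µM.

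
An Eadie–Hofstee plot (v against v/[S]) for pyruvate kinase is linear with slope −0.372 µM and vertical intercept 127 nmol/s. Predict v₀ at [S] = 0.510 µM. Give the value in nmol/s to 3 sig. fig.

In the Eadie–Hofstee form v = Vmax − Km·(v/[S]), the slope is −Km and the intercept is Vmax, so Km = 0.372 µM and Vmax = 127 nmol/s.
v = 127 × 0.510/(0.372 + 0.510) = 73.4 nmol/s.

73.4 nmol/s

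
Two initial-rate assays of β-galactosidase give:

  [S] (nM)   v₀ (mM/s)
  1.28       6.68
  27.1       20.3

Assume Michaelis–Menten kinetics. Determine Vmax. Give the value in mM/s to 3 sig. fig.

22.6 mM/s

From v = Vmax[S]/(Km+[S]), each point gives Vmax = v(Km+[S])/[S].
Equating: 6.68(Km+1.28)/1.28 = 20.3(Km+27.1)/27.1.
5.219·Km + 6.68 = 0.7491·Km + 20.3, so (5.219 − 0.7491)·Km = 20.3 − 6.68.
Km = 13.62/4.470 = 3.05 nM; then Vmax = 6.68(3.05+1.28)/1.28 = 22.6 mM/s.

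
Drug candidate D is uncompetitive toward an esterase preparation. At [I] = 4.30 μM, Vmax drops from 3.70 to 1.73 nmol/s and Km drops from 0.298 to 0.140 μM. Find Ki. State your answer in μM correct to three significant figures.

3.78 μM

Uncompetitive: Vmax,app = Vmax/α (and Km,app = Km/α) with α = 1 + [I]/Ki.
α = Vmax/Vmax,app = 3.70/1.73 = 2.139.
Since α = 1 + [I]/Ki, [I]/Ki = 2.139 − 1 = 1.139 and Ki = 4.30/1.139 = 3.78 μM.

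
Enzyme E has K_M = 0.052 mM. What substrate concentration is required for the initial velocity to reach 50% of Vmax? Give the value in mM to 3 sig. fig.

0.0520 mM

v/Vmax = [S]/(Km+[S]) = 0.5, so [S] = Km·0.5/(1 − 0.5) = 0.052 × 1.000.
[S] = 0.0520 mM.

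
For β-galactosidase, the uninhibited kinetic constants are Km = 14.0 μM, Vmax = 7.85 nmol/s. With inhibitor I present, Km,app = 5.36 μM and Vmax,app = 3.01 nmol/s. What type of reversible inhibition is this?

uncompetitive

Both Km and Vmax decrease by the same factor (~2.61-fold) — characteristic of uncompetitive inhibition.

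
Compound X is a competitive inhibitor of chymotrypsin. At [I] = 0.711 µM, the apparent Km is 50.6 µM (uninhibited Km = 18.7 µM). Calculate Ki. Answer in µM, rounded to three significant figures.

0.417 µM

Competitive: Km,app = α·Km with α = 1 + [I]/Ki.
α = Km,app/Km = 50.6/18.7 = 2.706.
Since α = 1 + [I]/Ki, [I]/Ki = 2.706 − 1 = 1.706 and Ki = 0.711/1.706 = 0.417 µM.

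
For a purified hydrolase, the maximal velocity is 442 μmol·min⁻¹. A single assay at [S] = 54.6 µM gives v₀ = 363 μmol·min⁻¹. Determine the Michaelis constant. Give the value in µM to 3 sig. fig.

11.9 µM

From v = Vmax[S]/(Km+[S]), Km = [S](Vmax − v)/v.
Km = 54.6 × (442 − 363) / 363 = 4313/363 = 11.9 µM.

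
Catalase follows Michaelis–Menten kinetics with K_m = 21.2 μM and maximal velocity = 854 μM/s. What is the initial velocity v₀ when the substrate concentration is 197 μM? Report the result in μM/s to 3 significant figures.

771 μM/s

v = Vmax·[S]/(Km + [S]) = 854 × 197 / (21.2 + 197)
  = 168200 / 218.2 = 771 μM/s.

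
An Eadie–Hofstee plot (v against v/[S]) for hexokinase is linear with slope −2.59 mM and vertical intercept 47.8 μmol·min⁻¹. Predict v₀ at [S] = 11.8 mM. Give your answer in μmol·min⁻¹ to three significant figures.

39.2 μmol·min⁻¹

In the Eadie–Hofstee form v = Vmax − Km·(v/[S]), the slope is −Km and the intercept is Vmax, so Km = 2.59 mM and Vmax = 47.8 μmol·min⁻¹.
v = 47.8 × 11.8/(2.59 + 11.8) = 39.2 μmol·min⁻¹.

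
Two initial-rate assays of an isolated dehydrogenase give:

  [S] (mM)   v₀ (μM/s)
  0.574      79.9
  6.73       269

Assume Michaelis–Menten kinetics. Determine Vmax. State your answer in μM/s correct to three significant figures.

345 μM/s

From v = Vmax[S]/(Km+[S]), each point gives Vmax = v(Km+[S])/[S].
Equating: 79.9(Km+0.574)/0.574 = 269(Km+6.73)/6.73.
139.2·Km + 79.9 = 39.97·Km + 269, so (139.2 − 39.97)·Km = 269 − 79.9.
Km = 189.1/99.23 = 1.91 mM; then Vmax = 79.9(1.91+0.574)/0.574 = 345 μM/s.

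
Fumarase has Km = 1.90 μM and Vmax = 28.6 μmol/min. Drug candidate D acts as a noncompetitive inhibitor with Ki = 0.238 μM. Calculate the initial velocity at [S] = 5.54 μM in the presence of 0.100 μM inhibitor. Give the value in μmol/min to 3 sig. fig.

15.0 μmol/min

α = 1 + [I]/Ki = 1 + 0.100/0.238 = 1.420.
For a noncompetitive inhibitor, Vmax is reduced to Vmax/α while Km is unchanged: Km,app = 1.90 μM, Vmax,app = 20.1 μmol/min.
v = Vmax,app·[S]/(Km,app + [S]) = 20.1 × 5.54/(1.90 + 5.54) = 15.0 μmol/min.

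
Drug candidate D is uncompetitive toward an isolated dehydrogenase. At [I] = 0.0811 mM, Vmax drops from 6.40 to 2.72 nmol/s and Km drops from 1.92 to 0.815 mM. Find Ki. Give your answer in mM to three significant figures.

0.0599 mM

Uncompetitive: Vmax,app = Vmax/α (and Km,app = Km/α) with α = 1 + [I]/Ki.
α = Vmax/Vmax,app = 6.40/2.72 = 2.353.
Ki = [I]/(α − 1) = 0.0811/1.353 = 0.0599 mM.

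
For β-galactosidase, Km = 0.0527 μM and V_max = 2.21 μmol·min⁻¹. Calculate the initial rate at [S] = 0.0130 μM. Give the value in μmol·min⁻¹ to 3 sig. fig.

0.437 μmol·min⁻¹

[S]/(Km+[S]) = 0.0130/0.06570 = 0.1979, the fractional saturation.
v = 0.1979 × Vmax = 0.1979 × 2.21 = 0.437 μmol·min⁻¹.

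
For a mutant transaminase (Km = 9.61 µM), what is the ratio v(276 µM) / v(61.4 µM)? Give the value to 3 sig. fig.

The fractional saturations are [S]/(Km+[S]) = 61.4/71.01 = 0.8647 and 276/285.6 = 0.9664.
v₂/v₁ is just their ratio: 0.9664/0.8647 = 1.12.

1.12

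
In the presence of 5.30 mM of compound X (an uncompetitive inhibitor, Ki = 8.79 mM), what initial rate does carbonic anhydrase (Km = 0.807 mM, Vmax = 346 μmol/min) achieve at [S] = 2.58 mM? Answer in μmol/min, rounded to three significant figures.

With α = 1 + [I]/Ki = 1 + 5.30/8.79 = 1.603, the uncompetitive rate law is v = (Vmax/α)·[S] / (Km/α + [S]).
v = (346/1.603)×2.58 / (0.807/1.603 + 2.58) = 556.9/3.083 = 181 μmol/min.

181 μmol/min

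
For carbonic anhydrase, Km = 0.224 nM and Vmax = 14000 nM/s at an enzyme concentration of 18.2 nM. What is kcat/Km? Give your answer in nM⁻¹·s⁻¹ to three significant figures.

kcat = Vmax/[E]total = 14000/18.2 = 769 s⁻¹.
kcat/Km = 769/0.224 = 3430 nM⁻¹·s⁻¹.

3430 nM⁻¹·s⁻¹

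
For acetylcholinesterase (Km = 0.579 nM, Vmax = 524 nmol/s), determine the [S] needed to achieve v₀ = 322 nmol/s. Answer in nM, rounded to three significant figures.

0.923 nM

Rearranging v = Vmax[S]/(Km+[S]) gives [S] = Km·v/(Vmax − v).
[S] = 0.579 × 322 / (524 − 322) = 186.4/202.0 = 0.923 nM.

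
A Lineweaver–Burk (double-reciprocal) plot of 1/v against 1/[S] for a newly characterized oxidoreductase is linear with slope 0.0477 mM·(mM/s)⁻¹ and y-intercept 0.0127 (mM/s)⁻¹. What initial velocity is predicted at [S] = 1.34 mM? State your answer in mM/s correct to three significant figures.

The y-intercept is 1/Vmax, so Vmax = 1/0.0127 = 78.7 mM/s.
The slope is Km/Vmax, so Km = 0.0477 × 78.7 = 3.76 mM.
Then v = 78.7 × 1.34/(3.76 + 1.34) = 20.7 mM/s.

20.7 mM/s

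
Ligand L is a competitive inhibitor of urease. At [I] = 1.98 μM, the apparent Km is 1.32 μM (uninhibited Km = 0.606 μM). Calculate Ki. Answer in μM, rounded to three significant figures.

Competitive: Km,app = α·Km with α = 1 + [I]/Ki.
α = Km,app/Km = 1.32/0.606 = 2.178.
Since α = 1 + [I]/Ki, [I]/Ki = 2.178 − 1 = 1.178 and Ki = 1.98/1.178 = 1.68 μM.

1.68 μM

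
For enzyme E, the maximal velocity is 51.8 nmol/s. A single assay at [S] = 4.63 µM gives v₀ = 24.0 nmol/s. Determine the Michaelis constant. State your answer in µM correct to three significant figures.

From v = Vmax[S]/(Km+[S]), Km = [S](Vmax − v)/v.
Km = 4.63 × (51.8 − 24.0) / 24.0 = 128.7/24.0 = 5.36 µM.

5.36 µM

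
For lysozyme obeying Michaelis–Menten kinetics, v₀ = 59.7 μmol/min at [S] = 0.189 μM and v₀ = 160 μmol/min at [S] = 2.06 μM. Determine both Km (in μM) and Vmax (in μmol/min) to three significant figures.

From v = Vmax[S]/(Km+[S]), each point gives Vmax = v(Km+[S])/[S].
Equating: 59.7(Km+0.189)/0.189 = 160(Km+2.06)/2.06.
315.9·Km + 59.7 = 77.67·Km + 160, so (315.9 − 77.67)·Km = 160 − 59.7.
Km = 100.3/238.2 = 0.421 μM; then Vmax = 59.7(0.421+0.189)/0.189 = 193 μmol/min.

Km = 0.421 μM; Vmax = 193 μmol/min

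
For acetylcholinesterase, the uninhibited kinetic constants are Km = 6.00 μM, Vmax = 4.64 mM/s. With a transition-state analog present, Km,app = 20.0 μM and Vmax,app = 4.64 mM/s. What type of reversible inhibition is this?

competitive

Km increases (6.00 → 20.0 μM) while Vmax is unchanged — the hallmark of competitive inhibition.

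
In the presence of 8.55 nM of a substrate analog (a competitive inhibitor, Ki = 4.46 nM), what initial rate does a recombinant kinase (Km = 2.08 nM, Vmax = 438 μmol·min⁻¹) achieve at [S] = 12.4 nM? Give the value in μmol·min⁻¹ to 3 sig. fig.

294 μmol·min⁻¹

α = 1 + [I]/Ki = 1 + 8.55/4.46 = 2.917.
For a competitive inhibitor, Vmax is unchanged and the apparent Km becomes α·Km: Km,app = 6.07 nM, Vmax,app = 438 μmol·min⁻¹.
v = Vmax,app·[S]/(Km,app + [S]) = 438 × 12.4/(6.07 + 12.4) = 294 μmol·min⁻¹.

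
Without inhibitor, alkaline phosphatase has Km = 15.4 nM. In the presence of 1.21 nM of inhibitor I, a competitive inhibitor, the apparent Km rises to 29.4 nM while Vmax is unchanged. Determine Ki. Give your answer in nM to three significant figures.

Competitive: Km,app = α·Km with α = 1 + [I]/Ki.
α = Km,app/Km = 29.4/15.4 = 1.909.
Ki = [I]/(α − 1) = 1.21/0.9091 = 1.33 nM.

1.33 nM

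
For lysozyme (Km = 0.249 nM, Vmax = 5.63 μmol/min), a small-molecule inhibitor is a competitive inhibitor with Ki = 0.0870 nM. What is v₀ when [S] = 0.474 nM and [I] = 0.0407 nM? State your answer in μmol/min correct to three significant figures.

α = 1 + [I]/Ki = 1 + 0.0407/0.0870 = 1.468.
For a competitive inhibitor, Vmax is unchanged and the apparent Km becomes α·Km: Km,app = 0.365 nM, Vmax,app = 5.63 μmol/min.
v = Vmax,app·[S]/(Km,app + [S]) = 5.63 × 0.474/(0.365 + 0.474) = 3.18 μmol/min.

3.18 μmol/min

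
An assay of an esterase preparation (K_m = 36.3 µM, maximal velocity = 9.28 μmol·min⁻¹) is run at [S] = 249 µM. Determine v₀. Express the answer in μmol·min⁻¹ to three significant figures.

8.10 μmol·min⁻¹

v = Vmax·[S]/(Km + [S]) = 9.28 × 249 / (36.3 + 249)
  = 2311 / 285.3 = 8.10 μmol·min⁻¹.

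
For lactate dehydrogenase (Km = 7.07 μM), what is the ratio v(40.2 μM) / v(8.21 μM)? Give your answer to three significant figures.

1.58

The fractional saturations are [S]/(Km+[S]) = 8.21/15.28 = 0.5373 and 40.2/47.27 = 0.8504.
v₂/v₁ is just their ratio: 0.8504/0.5373 = 1.58.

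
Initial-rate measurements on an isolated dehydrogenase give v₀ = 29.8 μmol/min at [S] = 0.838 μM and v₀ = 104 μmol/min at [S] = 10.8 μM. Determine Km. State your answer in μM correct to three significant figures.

From v = Vmax[S]/(Km+[S]), each point gives Vmax = v(Km+[S])/[S].
Equating: 29.8(Km+0.838)/0.838 = 104(Km+10.8)/10.8.
35.56·Km + 29.8 = 9.630·Km + 104, so (35.56 − 9.630)·Km = 104 − 29.8.
Km = 74.20/25.93 = 2.86 μM; then Vmax = 29.8(2.86+0.838)/0.838 = 132 μmol/min.

2.86 μM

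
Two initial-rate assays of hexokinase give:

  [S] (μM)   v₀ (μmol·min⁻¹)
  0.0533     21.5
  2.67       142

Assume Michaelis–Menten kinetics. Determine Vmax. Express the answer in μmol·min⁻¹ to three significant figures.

160 μmol·min⁻¹

From v = Vmax[S]/(Km+[S]), each point gives Vmax = v(Km+[S])/[S].
Equating: 21.5(Km+0.0533)/0.0533 = 142(Km+2.67)/2.67.
403.4·Km + 21.5 = 53.18·Km + 142, so (403.4 − 53.18)·Km = 142 − 21.5.
Km = 120.5/350.2 = 0.344 μM; then Vmax = 21.5(0.344+0.0533)/0.0533 = 160 μmol·min⁻¹.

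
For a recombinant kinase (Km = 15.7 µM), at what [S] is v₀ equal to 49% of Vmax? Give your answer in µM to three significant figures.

v/Vmax = [S]/(Km+[S]) = 0.49, so [S] = Km·0.49/(1 − 0.49) = 15.7 × 0.9608.
[S] = 15.1 µM.

15.1 µM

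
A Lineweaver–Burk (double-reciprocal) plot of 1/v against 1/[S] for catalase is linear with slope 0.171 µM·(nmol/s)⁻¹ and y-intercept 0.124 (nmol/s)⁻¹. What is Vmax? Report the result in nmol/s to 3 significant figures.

8.06 nmol/s

The y-intercept of a Lineweaver–Burk plot equals 1/Vmax, so Vmax = 1/0.124 = 8.06 nmol/s.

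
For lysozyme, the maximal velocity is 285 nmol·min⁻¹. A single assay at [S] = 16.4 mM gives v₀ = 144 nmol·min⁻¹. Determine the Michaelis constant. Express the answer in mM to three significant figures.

16.1 mM

From v = Vmax[S]/(Km+[S]), Km = [S](Vmax − v)/v.
Km = 16.4 × (285 − 144) / 144 = 2312/144 = 16.1 mM.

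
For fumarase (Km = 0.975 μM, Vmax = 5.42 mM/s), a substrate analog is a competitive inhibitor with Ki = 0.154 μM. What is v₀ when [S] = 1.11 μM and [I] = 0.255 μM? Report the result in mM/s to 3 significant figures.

With α = 1 + [I]/Ki = 1 + 0.255/0.154 = 2.656, the competitive rate law is v = Vmax[S] / (αKm + [S]).
v = 5.42×1.11 / (2.656×0.975 + 1.11) = 6.016/3.699 = 1.63 mM/s.

1.63 mM/s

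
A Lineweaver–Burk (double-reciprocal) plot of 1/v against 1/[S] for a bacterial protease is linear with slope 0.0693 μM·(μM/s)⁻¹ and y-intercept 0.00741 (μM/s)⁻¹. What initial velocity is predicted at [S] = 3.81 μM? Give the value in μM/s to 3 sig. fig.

The y-intercept is 1/Vmax, so Vmax = 1/0.00741 = 135 μM/s.
The slope is Km/Vmax, so Km = 0.0693 × 135 = 9.35 μM.
Then v = 135 × 3.81/(9.35 + 3.81) = 39.1 μM/s.

39.1 μM/s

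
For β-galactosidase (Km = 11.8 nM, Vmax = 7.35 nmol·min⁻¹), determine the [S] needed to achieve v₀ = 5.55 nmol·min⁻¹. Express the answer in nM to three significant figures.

36.4 nM

The required fractional saturation is v/Vmax = 5.55/7.35 = 0.7551.
Then [S]/(Km+[S]) = 0.7551 ⇒ [S] = 11.8 × 0.7551/(1 − 0.7551) = 36.4 nM.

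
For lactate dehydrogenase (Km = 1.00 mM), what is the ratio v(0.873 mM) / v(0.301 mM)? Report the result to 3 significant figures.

2.01

Since Vmax cancels, v₂/v₁ = [S]₂(Km+[S]₁) / [S]₁(Km+[S]₂).
= 0.873×(1.00+0.301) / (0.301×(1.00+0.873)) = 1.136/0.5638 = 2.01.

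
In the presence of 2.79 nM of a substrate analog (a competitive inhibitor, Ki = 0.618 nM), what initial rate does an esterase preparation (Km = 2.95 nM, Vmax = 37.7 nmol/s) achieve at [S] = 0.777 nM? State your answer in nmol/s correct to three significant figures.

1.72 nmol/s

α = 1 + [I]/Ki = 1 + 2.79/0.618 = 5.515.
For a competitive inhibitor, Vmax is unchanged and the apparent Km becomes α·Km: Km,app = 16.3 nM, Vmax,app = 37.7 nmol/s.
v = Vmax,app·[S]/(Km,app + [S]) = 37.7 × 0.777/(16.3 + 0.777) = 1.72 nmol/s.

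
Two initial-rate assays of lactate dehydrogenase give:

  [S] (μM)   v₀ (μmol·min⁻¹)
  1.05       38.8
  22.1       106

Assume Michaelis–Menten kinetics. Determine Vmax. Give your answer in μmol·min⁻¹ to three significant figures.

From v = Vmax[S]/(Km+[S]), each point gives Vmax = v(Km+[S])/[S].
Equating: 38.8(Km+1.05)/1.05 = 106(Km+22.1)/22.1.
36.95·Km + 38.8 = 4.796·Km + 106, so (36.95 − 4.796)·Km = 106 − 38.8.
Km = 67.20/32.16 = 2.09 μM; then Vmax = 38.8(2.09+1.05)/1.05 = 116 μmol·min⁻¹.

116 μmol·min⁻¹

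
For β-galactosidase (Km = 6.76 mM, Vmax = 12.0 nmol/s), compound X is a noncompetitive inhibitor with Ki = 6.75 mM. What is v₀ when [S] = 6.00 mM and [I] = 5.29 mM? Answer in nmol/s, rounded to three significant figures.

With α = 1 + [I]/Ki = 1 + 5.29/6.75 = 1.784, the noncompetitive rate law is v = (Vmax/α)·[S] / (Km + [S]).
v = (12.0/1.784)×6.00 / (6.76 + 6.00) = 40.37/12.76 = 3.16 nmol/s.

3.16 nmol/s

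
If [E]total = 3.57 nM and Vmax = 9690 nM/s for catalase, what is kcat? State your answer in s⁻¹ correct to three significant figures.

2710 s⁻¹

kcat = Vmax/[E]total = 9690 nM/s / 3.57 nM = 2710 s⁻¹.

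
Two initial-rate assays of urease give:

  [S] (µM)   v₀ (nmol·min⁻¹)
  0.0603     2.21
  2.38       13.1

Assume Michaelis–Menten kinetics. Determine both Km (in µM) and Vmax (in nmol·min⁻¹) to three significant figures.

In reciprocal form, 1/v = (Km/Vmax)·(1/[S]) + 1/Vmax. The two points give (1/[S], 1/v) = (16.58, 0.4525) and (0.4202, 0.07634).
Slope = (0.4525 − 0.07634)/(16.58 − 0.4202) = 0.02327; intercept = 0.4525 − 0.02327×16.58 = 0.06656.
Vmax = 1/intercept = 15.0 nmol·min⁻¹; Km = slope × Vmax = 0.02327 × 15.0 = 0.350 µM.

Km = 0.350 µM; Vmax = 15.0 nmol·min⁻¹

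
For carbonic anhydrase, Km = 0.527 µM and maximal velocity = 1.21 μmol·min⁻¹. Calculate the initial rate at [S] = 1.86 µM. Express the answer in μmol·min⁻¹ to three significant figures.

0.943 μmol·min⁻¹

[S]/(Km+[S]) = 1.86/2.387 = 0.7792, the fractional saturation.
v = 0.7792 × Vmax = 0.7792 × 1.21 = 0.943 μmol·min⁻¹.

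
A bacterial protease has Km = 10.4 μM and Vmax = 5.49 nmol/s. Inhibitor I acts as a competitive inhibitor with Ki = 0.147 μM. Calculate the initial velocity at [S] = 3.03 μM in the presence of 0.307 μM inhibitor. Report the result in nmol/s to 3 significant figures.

0.473 nmol/s

With α = 1 + [I]/Ki = 1 + 0.307/0.147 = 3.088, the competitive rate law is v = Vmax[S] / (αKm + [S]).
v = 5.49×3.03 / (3.088×10.4 + 3.03) = 16.63/35.15 = 0.473 nmol/s.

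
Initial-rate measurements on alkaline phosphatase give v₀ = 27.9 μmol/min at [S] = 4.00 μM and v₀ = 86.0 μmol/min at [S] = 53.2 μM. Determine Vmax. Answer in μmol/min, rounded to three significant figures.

104 μmol/min

From v = Vmax[S]/(Km+[S]), each point gives Vmax = v(Km+[S])/[S].
Equating: 27.9(Km+4.00)/4.00 = 86.0(Km+53.2)/53.2.
6.975·Km + 27.9 = 1.617·Km + 86.0, so (6.975 − 1.617)·Km = 86.0 − 27.9.
Km = 58.10/5.358 = 10.8 μM; then Vmax = 27.9(10.8+4.00)/4.00 = 104 μmol/min.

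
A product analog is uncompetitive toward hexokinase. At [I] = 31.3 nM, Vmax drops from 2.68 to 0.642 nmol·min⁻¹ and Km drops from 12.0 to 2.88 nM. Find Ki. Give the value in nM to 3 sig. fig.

9.86 nM

Uncompetitive: Vmax,app = Vmax/α (and Km,app = Km/α) with α = 1 + [I]/Ki.
α = Vmax/Vmax,app = 2.68/0.642 = 4.174.
Since α = 1 + [I]/Ki, [I]/Ki = 4.174 − 1 = 3.174 and Ki = 31.3/3.174 = 9.86 nM.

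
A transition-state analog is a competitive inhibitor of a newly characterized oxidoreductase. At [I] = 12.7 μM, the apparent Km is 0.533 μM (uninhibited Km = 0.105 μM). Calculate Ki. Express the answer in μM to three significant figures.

3.12 μM

Competitive: Km,app = α·Km with α = 1 + [I]/Ki.
α = Km,app/Km = 0.533/0.105 = 5.076.
Ki = [I]/(α − 1) = 12.7/4.076 = 3.12 μM.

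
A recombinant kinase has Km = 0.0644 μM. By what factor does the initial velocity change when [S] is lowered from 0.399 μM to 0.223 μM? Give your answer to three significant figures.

The fractional saturations are [S]/(Km+[S]) = 0.399/0.4634 = 0.8610 and 0.223/0.2874 = 0.7759.
v₂/v₁ is just their ratio: 0.7759/0.8610 = 0.901.

0.901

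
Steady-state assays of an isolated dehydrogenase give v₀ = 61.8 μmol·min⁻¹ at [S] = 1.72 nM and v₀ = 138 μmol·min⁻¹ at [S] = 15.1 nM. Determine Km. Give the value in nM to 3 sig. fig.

From v = Vmax[S]/(Km+[S]), each point gives Vmax = v(Km+[S])/[S].
Equating: 61.8(Km+1.72)/1.72 = 138(Km+15.1)/15.1.
35.93·Km + 61.8 = 9.139·Km + 138, so (35.93 − 9.139)·Km = 138 − 61.8.
Km = 76.20/26.79 = 2.84 nM; then Vmax = 61.8(2.84+1.72)/1.72 = 164 μmol·min⁻¹.

2.84 nM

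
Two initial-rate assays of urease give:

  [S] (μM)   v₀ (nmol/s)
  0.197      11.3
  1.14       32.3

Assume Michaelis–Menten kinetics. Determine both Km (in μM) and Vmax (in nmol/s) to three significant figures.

In reciprocal form, 1/v = (Km/Vmax)·(1/[S]) + 1/Vmax. The two points give (1/[S], 1/v) = (5.076, 0.08850) and (0.8772, 0.03096).
Slope = (0.08850 − 0.03096)/(5.076 − 0.8772) = 0.01370; intercept = 0.08850 − 0.01370×5.076 = 0.01894.
Vmax = 1/intercept = 52.8 nmol/s; Km = slope × Vmax = 0.01370 × 52.8 = 0.723 μM.

Km = 0.723 μM; Vmax = 52.8 nmol/s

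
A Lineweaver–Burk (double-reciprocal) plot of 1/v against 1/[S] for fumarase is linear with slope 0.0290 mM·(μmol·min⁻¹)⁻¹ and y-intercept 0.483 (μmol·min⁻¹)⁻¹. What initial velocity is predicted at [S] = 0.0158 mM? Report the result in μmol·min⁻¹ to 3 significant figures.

0.431 μmol·min⁻¹

The y-intercept is 1/Vmax, so Vmax = 1/0.483 = 2.07 μmol·min⁻¹.
The slope is Km/Vmax, so Km = 0.0290 × 2.07 = 0.0600 mM.
Then v = 2.07 × 0.0158/(0.0600 + 0.0158) = 0.431 μmol·min⁻¹.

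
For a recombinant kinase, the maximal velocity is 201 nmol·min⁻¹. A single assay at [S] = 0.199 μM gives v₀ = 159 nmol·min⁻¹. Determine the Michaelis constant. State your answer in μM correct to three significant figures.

0.0526 μM

From v = Vmax[S]/(Km+[S]), Km = [S](Vmax − v)/v.
Km = 0.199 × (201 − 159) / 159 = 8.358/159 = 0.0526 μM.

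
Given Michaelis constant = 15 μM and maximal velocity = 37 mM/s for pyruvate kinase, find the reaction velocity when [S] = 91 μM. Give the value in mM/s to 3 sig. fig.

[S]/(Km+[S]) = 91/106.0 = 0.8585, the fractional saturation.
v = 0.8585 × Vmax = 0.8585 × 37 = 31.8 mM/s.

31.8 mM/s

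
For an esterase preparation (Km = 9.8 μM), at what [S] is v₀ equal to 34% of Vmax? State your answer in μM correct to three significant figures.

5.05 μM

v/Vmax = [S]/(Km+[S]) = 0.34, so [S] = Km·0.34/(1 − 0.34) = 9.8 × 0.5152.
[S] = 5.05 μM.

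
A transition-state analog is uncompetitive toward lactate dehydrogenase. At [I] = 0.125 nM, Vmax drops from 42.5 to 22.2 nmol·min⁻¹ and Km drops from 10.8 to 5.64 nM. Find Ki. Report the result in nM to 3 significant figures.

0.137 nM

Uncompetitive: Vmax,app = Vmax/α (and Km,app = Km/α) with α = 1 + [I]/Ki.
α = Vmax/Vmax,app = 42.5/22.2 = 1.914.
Since α = 1 + [I]/Ki, [I]/Ki = 1.914 − 1 = 0.9144 and Ki = 0.125/0.9144 = 0.137 nM.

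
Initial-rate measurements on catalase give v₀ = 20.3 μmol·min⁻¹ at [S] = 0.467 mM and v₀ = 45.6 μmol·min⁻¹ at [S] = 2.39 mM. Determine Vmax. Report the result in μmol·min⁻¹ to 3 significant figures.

65.4 μmol·min⁻¹

From v = Vmax[S]/(Km+[S]), each point gives Vmax = v(Km+[S])/[S].
Equating: 20.3(Km+0.467)/0.467 = 45.6(Km+2.39)/2.39.
43.47·Km + 20.3 = 19.08·Km + 45.6, so (43.47 − 19.08)·Km = 45.6 − 20.3.
Km = 25.30/24.39 = 1.04 mM; then Vmax = 20.3(1.04+0.467)/0.467 = 65.4 μmol·min⁻¹.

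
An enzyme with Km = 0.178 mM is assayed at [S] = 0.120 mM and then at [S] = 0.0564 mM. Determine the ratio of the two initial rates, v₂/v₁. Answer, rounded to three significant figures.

0.598

Since Vmax cancels, v₂/v₁ = [S]₂(Km+[S]₁) / [S]₁(Km+[S]₂).
= 0.0564×(0.178+0.120) / (0.120×(0.178+0.0564)) = 0.01681/0.02813 = 0.598.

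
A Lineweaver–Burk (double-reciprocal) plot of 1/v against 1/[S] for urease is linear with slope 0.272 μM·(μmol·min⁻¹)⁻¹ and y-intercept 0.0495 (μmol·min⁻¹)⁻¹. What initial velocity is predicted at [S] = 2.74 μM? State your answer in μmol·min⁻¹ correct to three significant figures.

The y-intercept is 1/Vmax, so Vmax = 1/0.0495 = 20.2 μmol·min⁻¹.
The slope is Km/Vmax, so Km = 0.272 × 20.2 = 5.49 μM.
Then v = 20.2 × 2.74/(5.49 + 2.74) = 6.72 μmol·min⁻¹.

6.72 μmol·min⁻¹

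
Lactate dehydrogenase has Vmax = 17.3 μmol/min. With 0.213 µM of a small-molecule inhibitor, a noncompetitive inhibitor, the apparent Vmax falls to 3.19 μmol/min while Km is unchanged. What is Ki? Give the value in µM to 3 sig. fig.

Noncompetitive: Vmax,app = Vmax/α with α = 1 + [I]/Ki.
α = Vmax/Vmax,app = 17.3/3.19 = 5.423.
Ki = [I]/(α − 1) = 0.213/4.423 = 0.0482 µM.

0.0482 µM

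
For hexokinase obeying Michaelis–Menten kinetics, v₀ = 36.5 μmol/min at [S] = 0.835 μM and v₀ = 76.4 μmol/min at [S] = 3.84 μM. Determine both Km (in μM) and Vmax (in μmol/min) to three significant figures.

From v = Vmax[S]/(Km+[S]), each point gives Vmax = v(Km+[S])/[S].
Equating: 36.5(Km+0.835)/0.835 = 76.4(Km+3.84)/3.84.
43.71·Km + 36.5 = 19.90·Km + 76.4, so (43.71 − 19.90)·Km = 76.4 − 36.5.
Km = 39.90/23.82 = 1.68 μM; then Vmax = 36.5(1.68+0.835)/0.835 = 110 μmol/min.

Km = 1.68 μM; Vmax = 110 μmol/min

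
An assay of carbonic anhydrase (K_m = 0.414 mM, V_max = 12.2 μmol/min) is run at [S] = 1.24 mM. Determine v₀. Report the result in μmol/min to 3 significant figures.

9.15 μmol/min

v = Vmax·[S]/(Km + [S]) = 12.2 × 1.24 / (0.414 + 1.24)
  = 15.13 / 1.654 = 9.15 μmol/min.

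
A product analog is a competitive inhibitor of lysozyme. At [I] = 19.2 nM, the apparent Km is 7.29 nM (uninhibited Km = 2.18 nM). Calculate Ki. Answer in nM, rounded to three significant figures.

Competitive: Km,app = α·Km with α = 1 + [I]/Ki.
α = Km,app/Km = 7.29/2.18 = 3.344.
Ki = [I]/(α − 1) = 19.2/2.344 = 8.19 nM.

8.19 nM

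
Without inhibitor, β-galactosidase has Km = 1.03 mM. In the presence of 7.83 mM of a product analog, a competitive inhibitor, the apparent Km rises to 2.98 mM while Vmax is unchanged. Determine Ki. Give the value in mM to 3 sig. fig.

4.14 mM

Competitive: Km,app = α·Km with α = 1 + [I]/Ki.
α = Km,app/Km = 2.98/1.03 = 2.893.
Ki = [I]/(α − 1) = 7.83/1.893 = 4.14 mM.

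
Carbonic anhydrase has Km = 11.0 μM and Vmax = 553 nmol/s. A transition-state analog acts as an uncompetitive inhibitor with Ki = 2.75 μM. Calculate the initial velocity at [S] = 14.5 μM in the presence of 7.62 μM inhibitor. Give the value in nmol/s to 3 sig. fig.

α = 1 + [I]/Ki = 1 + 7.62/2.75 = 3.771.
For an uncompetitive inhibitor, both parameters are divided by α, giving Vmax/α and Km/α: Km,app = 2.92 μM, Vmax,app = 147 nmol/s.
v = Vmax,app·[S]/(Km,app + [S]) = 147 × 14.5/(2.92 + 14.5) = 122 nmol/s.

122 nmol/s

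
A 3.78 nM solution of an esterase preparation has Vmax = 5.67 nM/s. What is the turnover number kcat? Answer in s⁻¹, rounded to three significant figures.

kcat = Vmax/[E]total = 5.67 nM/s / 3.78 nM = 1.50 s⁻¹.

1.50 s⁻¹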